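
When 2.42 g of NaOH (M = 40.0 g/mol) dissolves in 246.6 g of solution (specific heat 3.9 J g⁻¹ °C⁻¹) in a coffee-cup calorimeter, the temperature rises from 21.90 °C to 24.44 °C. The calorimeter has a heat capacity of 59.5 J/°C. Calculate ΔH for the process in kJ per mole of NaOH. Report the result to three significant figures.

|ΔT| = |24.44 − 21.90| = 2.54 °C
|q_surr| = (246.6 × 3.9 + 59.5) × 2.54 = 1021.24 × 2.54 = 2594 J
n(NaOH) = 2.42 / 40.0 = 0.06050 mol
Temperature rose, so q_rxn = −|q_surr| = -2.594 kJ
ΔH = q_rxn / n = -42.88 kJ/mol

ΔH = -42.9 kJ/mol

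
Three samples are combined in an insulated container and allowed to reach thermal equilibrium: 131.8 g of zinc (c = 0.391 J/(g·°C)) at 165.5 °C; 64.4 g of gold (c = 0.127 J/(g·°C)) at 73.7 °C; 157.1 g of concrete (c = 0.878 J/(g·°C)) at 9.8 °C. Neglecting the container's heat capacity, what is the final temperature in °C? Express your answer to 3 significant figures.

Σ mᵢcᵢ(T − Tᵢ) = 0  ⇒  T = Σ mᵢcᵢTᵢ / Σ mᵢcᵢ
Σ mᵢcᵢ = 131.8×0.391 + 64.4×0.127 + 157.1×0.878 = 197.6464
Σ mᵢcᵢTᵢ = 51.5338×165.5 + 8.1788×73.7 + 137.9338×9.8 = 10483
T = 10483 / 197.6464 = 53.04 °C

T_f = 53.0 °C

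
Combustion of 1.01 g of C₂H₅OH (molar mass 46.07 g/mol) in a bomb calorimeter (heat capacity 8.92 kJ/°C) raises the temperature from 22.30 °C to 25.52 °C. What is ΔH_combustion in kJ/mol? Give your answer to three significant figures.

ΔH = -1310 kJ/mol

ΔT = 25.52 − 22.30 = 3.22 °C
q_cal = C_cal × ΔT = 8.92 × 3.22 = 28.7224 kJ
n = 1.01 / 46.07 = 0.02192 mol
q_rxn = −q_cal = -28.7224 kJ
ΔH = -28.7224 / 0.02192 = -1310 kJ/mol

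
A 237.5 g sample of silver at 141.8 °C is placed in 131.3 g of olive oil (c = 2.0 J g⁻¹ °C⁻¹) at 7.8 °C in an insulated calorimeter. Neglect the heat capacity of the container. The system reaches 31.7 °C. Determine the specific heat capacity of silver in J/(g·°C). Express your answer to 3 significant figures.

c = 0.240 J/(g·°C)

q_gained = (131.3 × 2.0) × (31.7 − 7.8) = 6276 J
q_lost = 237.5 × c × (141.8 − 31.7) = 26148.75 c
Set equal: c = 6276 / 26148.75 = 0.240 J/(g·°C)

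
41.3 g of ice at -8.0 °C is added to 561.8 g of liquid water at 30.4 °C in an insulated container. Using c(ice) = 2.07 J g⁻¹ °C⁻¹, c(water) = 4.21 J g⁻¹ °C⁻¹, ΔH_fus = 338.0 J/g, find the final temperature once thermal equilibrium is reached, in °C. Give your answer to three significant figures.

Heat to bring ice to 0 °C and melt it: q₁ = 41.3×2.07×8.0 + 41.3×338.0 = 14643 J
Heat the water can supply cooling to 0 °C: 561.8×4.21×30.4 = 71901.4 J > q₁, so all ice melts.
Energy balance: 561.8×4.21×(30.4 − T) = 14643 + 41.3×4.21×(T − 0)
2365.178(30.4 − T) = 14643 + 173.873 T
71901.4 − 14643 = 2539.051 T
T = 57258.4 / 2539.051 = 22.55 °C

T_f = 22.6 °C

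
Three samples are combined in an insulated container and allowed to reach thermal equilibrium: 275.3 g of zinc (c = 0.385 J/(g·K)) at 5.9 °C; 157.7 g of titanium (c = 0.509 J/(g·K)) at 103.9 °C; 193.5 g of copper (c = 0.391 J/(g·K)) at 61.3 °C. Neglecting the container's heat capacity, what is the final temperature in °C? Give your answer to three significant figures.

T_f = 51.9 °C

Σ mᵢcᵢ(T − Tᵢ) = 0  ⇒  T = Σ mᵢcᵢTᵢ / Σ mᵢcᵢ
Σ mᵢcᵢ = 275.3×0.385 + 157.7×0.509 + 193.5×0.391 = 261.9183
Σ mᵢcᵢTᵢ = 105.9905×5.9 + 80.2693×103.9 + 75.6585×61.3 = 13603
T = 13603 / 261.9183 = 51.94 °C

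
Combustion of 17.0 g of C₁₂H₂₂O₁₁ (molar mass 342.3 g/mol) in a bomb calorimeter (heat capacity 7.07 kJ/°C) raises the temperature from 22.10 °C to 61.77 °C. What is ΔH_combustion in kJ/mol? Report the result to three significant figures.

ΔH = -5650 kJ/mol

ΔT = 61.77 − 22.10 = 39.67 °C
q_cal = C_cal × ΔT = 7.07 × 39.67 = 280.4669 kJ
n = 17.0 / 342.3 = 0.04966 mol
q_rxn = −q_cal = -280.4669 kJ
ΔH = -280.4669 / 0.04966 = -5648 kJ/mol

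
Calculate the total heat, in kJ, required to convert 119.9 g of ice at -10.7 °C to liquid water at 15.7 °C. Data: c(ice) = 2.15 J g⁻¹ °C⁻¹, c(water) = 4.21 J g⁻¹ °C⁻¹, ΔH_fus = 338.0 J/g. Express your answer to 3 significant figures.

q = 51.2 kJ

q1 (heat ice -10.7→0.0 °C): 119.9 × 2.15 × 10.7 = 2758 J
q2 (melt at 0 °C): 119.9 × 338.0 = 40526 J
q3 (heat water 0.0→15.7 °C): 119.9 × 4.21 × 15.7 = 7925 J
Total: 2758 + 40526 + 7925 = 51209 J = 51.2 kJ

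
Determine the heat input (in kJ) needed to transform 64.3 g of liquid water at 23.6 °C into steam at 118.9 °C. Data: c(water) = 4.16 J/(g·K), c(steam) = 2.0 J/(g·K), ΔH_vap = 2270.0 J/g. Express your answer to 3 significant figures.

q1 (heat water 23.6→100.0 °C): 64.3 × 4.16 × 76.4 = 20436 J
q2 (vaporize at 100 °C): 64.3 × 2270.0 = 145961 J
q3 (heat steam 100.0→118.9 °C): 64.3 × 2.0 × 18.9 = 2431 J
Total: 20436 + 145961 + 2431 = 168828 J = 169 kJ

q = 169 kJ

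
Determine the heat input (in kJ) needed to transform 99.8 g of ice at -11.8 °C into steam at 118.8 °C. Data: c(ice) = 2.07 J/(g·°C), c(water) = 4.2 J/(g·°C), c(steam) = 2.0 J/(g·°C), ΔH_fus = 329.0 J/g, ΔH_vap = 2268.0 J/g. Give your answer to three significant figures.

q1 (heat ice -11.8→0.0 °C): 99.8 × 2.07 × 11.8 = 2438 J
q2 (melt at 0 °C): 99.8 × 329.0 = 32834 J
q3 (heat water 0.0→100.0 °C): 99.8 × 4.2 × 100.0 = 41916 J
q4 (vaporize at 100 °C): 99.8 × 2268.0 = 226346 J
q5 (heat steam 100.0→118.8 °C): 99.8 × 2.0 × 18.8 = 3752 J
Total: 2438 + 32834 + 41916 + 226346 + 3752 = 307286 J = 307 kJ

q = 307 kJ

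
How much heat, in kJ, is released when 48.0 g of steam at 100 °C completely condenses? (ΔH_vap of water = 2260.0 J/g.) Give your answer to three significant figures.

q = 108 kJ

q = m × ΔH_vap = 48.0 × 2260.0 = 108480 J = 108 kJ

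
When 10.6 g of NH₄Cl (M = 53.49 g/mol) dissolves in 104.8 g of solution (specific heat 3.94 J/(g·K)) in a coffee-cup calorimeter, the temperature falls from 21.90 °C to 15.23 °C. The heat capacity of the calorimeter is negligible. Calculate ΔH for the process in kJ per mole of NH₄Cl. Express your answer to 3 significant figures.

|ΔT| = |15.23 − 21.90| = 6.67 °C
|q_surr| = (104.8 × 3.94) × 6.67 = 412.912 × 6.67 = 2754 J
n(NH₄Cl) = 10.6 / 53.49 = 0.1982 mol
Temperature fell, so q_rxn = +|q_surr| = 2.754 kJ
ΔH = q_rxn / n = 13.90 kJ/mol

ΔH = 13.9 kJ/mol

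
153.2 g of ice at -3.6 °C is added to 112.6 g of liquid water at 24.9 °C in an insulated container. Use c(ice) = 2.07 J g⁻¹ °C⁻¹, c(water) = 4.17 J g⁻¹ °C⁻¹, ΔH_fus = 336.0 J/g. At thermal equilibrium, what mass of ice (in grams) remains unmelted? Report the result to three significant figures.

m_ice remaining = 122 g

Heat to warm all ice to 0 °C: 153.2×2.07×3.6 = 1141.6 J
Heat released by water cooling to 0 °C: 112.6×4.17×24.9 = 11692 J
11692 J < 1141.6 + 153.2×336.0 = 52616.8 J, so not all ice melts; final T = 0 °C.
Heat left for melting: 11692 − 1141.6 = 10550.4 J
Mass melted = 10550.4 / 336.0 = 31.40 g
Ice remaining = 153.2 − 31.40 = 121.80 g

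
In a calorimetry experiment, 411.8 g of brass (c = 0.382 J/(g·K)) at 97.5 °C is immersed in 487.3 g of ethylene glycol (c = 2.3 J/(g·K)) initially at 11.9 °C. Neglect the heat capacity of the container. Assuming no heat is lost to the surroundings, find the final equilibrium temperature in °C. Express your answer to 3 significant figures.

Heat lost by brass = heat gained by ethylene glycol.
(411.8)(0.382)(97.5 − T) = (487.3)(2.3)(T − 11.9)
157.3076 (97.5 − T) = 1120.79 (T − 11.9)
15337 − 157.3076 T = 1120.79 T − 13337
28674 = 1278.0976 T
T = 22.43 °C

T_f = 22.4 °C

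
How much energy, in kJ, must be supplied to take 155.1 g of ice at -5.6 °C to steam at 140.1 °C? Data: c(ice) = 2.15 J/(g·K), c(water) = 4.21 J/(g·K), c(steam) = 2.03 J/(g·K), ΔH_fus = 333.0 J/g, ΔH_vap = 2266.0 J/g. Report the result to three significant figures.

q = 483 kJ

q1 (heat ice -5.6→0.0 °C): 155.1 × 2.15 × 5.6 = 1867 J
q2 (melt at 0 °C): 155.1 × 333.0 = 51648 J
q3 (heat water 0.0→100.0 °C): 155.1 × 4.21 × 100.0 = 65297 J
q4 (vaporize at 100 °C): 155.1 × 2266.0 = 351457 J
q5 (heat steam 100.0→140.1 °C): 155.1 × 2.03 × 40.1 = 12626 J
Total: 1867 + 51648 + 65297 + 351457 + 12626 = 482895 J = 483 kJ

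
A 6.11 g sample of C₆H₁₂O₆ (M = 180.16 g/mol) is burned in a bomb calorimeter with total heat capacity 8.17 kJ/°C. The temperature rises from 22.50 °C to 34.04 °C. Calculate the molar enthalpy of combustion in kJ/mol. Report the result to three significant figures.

ΔT = 34.04 − 22.50 = 11.54 °C
q_cal = C_cal × ΔT = 8.17 × 11.54 = 94.2818 kJ
n = 6.11 / 180.16 = 0.03391 mol
q_rxn = −q_cal = -94.2818 kJ
ΔH = -94.2818 / 0.03391 = -2780 kJ/mol

ΔH = -2780 kJ/mol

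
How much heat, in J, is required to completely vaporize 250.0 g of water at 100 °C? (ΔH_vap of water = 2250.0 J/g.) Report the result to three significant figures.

q = 563000 J

q = m × ΔH_vap = 250.0 × 2250.0 = 562500 J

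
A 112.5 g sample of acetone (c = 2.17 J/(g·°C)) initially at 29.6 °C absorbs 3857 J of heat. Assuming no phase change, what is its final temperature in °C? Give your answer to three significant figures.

T_f = 45.4 °C

ΔT = q / (m c) = 3857 / (112.5 × 2.17) = 15.80 °C
T_f = 29.6 + 15.80 = 45.40 °C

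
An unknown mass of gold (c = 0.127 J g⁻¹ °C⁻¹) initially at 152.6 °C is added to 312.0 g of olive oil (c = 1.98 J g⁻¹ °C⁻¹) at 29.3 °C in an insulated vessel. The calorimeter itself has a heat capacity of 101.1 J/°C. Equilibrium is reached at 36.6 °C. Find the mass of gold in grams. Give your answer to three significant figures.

q_gained = (312.0 × 1.98 + 101.1) × (36.6 − 29.3) = 5248 J
q_lost = m × 0.127 × (152.6 − 36.6) = 14.732 m
m = 5248 / 14.732 = 356 g

m = 356 g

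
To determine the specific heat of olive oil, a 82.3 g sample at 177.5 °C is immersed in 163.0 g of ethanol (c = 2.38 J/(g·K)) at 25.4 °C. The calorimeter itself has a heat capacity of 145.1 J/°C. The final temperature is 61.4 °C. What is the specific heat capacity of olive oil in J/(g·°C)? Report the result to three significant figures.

q_gained = (163.0 × 2.38 + 145.1) × (61.4 − 25.4) = 19190 J
q_lost = 82.3 × c × (177.5 − 61.4) = 9555.03 c
Set equal: c = 19190 / 9555.03 = 2.01 J/(g·°C)

c = 2.01 J/(g·°C)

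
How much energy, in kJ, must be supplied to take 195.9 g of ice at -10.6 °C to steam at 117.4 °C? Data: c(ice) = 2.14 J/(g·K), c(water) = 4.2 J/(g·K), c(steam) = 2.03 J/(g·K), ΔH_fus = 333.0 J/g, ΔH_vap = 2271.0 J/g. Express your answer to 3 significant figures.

q = 604 kJ

q1 (heat ice -10.6→0.0 °C): 195.9 × 2.14 × 10.6 = 4444 J
q2 (melt at 0 °C): 195.9 × 333.0 = 65235 J
q3 (heat water 0.0→100.0 °C): 195.9 × 4.2 × 100.0 = 82278 J
q4 (vaporize at 100 °C): 195.9 × 2271.0 = 444889 J
q5 (heat steam 100.0→117.4 °C): 195.9 × 2.03 × 17.4 = 6920 J
Total: 4444 + 65235 + 82278 + 444889 + 6920 = 603766 J = 604 kJ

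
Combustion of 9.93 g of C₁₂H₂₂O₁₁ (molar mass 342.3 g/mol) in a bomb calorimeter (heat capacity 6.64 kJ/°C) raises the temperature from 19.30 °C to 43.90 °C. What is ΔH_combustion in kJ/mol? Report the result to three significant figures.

ΔH = -5630 kJ/mol

ΔT = 43.90 − 19.30 = 24.60 °C
q_cal = C_cal × ΔT = 6.64 × 24.60 = 163.344 kJ
n = 9.93 / 342.3 = 0.02901 mol
q_rxn = −q_cal = -163.344 kJ
ΔH = -163.344 / 0.02901 = -5631 kJ/mol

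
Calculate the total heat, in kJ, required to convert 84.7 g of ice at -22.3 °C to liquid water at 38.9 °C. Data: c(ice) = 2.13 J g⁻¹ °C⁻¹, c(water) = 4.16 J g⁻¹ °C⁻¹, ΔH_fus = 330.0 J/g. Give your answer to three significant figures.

q = 45.7 kJ

q1 (heat ice -22.3→0.0 °C): 84.7 × 2.13 × 22.3 = 4023 J
q2 (melt at 0 °C): 84.7 × 330.0 = 27951 J
q3 (heat water 0.0→38.9 °C): 84.7 × 4.16 × 38.9 = 13706 J
Total: 4023 + 27951 + 13706 = 45680 J = 45.7 kJ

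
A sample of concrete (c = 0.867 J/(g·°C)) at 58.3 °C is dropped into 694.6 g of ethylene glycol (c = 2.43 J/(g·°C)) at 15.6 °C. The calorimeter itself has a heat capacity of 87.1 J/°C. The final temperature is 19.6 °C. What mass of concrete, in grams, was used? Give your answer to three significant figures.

m = 212 g

q_gained = (694.6 × 2.43 + 87.1) × (19.6 − 15.6) = 7100 J
q_lost = m × 0.867 × (58.3 − 19.6) = 33.5529 m
m = 7100 / 33.5529 = 212 g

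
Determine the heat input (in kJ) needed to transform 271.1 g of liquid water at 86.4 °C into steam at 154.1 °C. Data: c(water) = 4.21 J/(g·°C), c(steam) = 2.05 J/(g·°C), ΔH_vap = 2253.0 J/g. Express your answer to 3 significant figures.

q = 656 kJ

q1 (heat water 86.4→100.0 °C): 271.1 × 4.21 × 13.6 = 15522 J
q2 (vaporize at 100 °C): 271.1 × 2253.0 = 610788 J
q3 (heat steam 100.0→154.1 °C): 271.1 × 2.05 × 54.1 = 30066 J
Total: 15522 + 610788 + 30066 = 656376 J = 656 kJ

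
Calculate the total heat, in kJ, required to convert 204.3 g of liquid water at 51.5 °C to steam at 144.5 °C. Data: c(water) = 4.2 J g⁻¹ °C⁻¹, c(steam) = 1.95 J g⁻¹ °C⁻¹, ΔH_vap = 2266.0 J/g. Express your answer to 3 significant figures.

q = 522 kJ

q1 (heat water 51.5→100.0 °C): 204.3 × 4.2 × 48.5 = 41616 J
q2 (vaporize at 100 °C): 204.3 × 2266.0 = 462944 J
q3 (heat steam 100.0→144.5 °C): 204.3 × 1.95 × 44.5 = 17728 J
Total: 41616 + 462944 + 17728 = 522288 J = 522 kJ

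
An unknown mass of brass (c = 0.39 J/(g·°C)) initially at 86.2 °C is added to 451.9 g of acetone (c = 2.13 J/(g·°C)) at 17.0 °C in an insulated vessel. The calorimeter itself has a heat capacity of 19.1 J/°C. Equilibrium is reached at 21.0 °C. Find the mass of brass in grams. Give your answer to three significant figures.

m = 154 g

q_gained = (451.9 × 2.13 + 19.1) × (21.0 − 17.0) = 3927 J
q_lost = m × 0.39 × (86.2 − 21.0) = 25.428 m
m = 3927 / 25.428 = 154 g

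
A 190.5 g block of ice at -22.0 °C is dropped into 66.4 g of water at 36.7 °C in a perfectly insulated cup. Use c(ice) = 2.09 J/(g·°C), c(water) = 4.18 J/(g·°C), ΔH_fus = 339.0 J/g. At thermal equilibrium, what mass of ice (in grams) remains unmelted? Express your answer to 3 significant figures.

m_ice remaining = 186 g

Heat to warm all ice to 0 °C: 190.5×2.09×22.0 = 8759.2 J
Heat released by water cooling to 0 °C: 66.4×4.18×36.7 = 10186 J
10186 J < 8759.2 + 190.5×339.0 = 73338.7 J, so not all ice melts; final T = 0 °C.
Heat left for melting: 10186 − 8759.2 = 1426.8 J
Mass melted = 1426.8 / 339.0 = 4.209 g
Ice remaining = 190.5 − 4.209 = 186.291 g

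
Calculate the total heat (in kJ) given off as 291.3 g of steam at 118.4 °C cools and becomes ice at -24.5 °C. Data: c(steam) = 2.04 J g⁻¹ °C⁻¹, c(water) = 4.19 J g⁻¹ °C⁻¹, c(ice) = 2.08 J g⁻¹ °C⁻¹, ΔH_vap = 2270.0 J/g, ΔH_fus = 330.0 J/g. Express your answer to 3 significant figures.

q1 (cool steam 118.4→100 °C): 291.3 × 2.04 × 18.4 = 10934 J
q2 (condense at 100 °C): 291.3 × 2270.0 = 661251 J
q3 (cool water 100→0 °C): 291.3 × 4.19 × 100.0 = 122055 J
q4 (freeze at 0 °C): 291.3 × 330.0 = 96129 J
q5 (cool ice 0→-24.5 °C): 291.3 × 2.08 × 24.5 = 14845 J
Total: 10934 + 661251 + 122055 + 96129 + 14845 = 905214 J = 905 kJ

q = 905 kJ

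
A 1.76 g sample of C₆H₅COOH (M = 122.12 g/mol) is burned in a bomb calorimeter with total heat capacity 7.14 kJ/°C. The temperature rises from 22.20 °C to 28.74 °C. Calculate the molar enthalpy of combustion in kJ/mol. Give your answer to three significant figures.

ΔH = -3240 kJ/mol

ΔT = 28.74 − 22.20 = 6.54 °C
q_cal = C_cal × ΔT = 7.14 × 6.54 = 46.6956 kJ
n = 1.76 / 122.12 = 0.01441 mol
q_rxn = −q_cal = -46.6956 kJ
ΔH = -46.6956 / 0.01441 = -3240 kJ/mol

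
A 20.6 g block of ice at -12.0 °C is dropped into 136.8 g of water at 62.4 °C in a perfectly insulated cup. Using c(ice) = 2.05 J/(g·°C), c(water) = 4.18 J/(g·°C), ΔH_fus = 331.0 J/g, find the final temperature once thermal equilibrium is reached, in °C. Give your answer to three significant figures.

T_f = 43.1 °C

Heat to bring ice to 0 °C and melt it: q₁ = 20.6×2.05×12.0 + 20.6×331.0 = 7325.4 J
Heat the water can supply cooling to 0 °C: 136.8×4.18×62.4 = 35681.8 J > q₁, so all ice melts.
Energy balance: 136.8×4.18×(62.4 − T) = 7325.4 + 20.6×4.18×(T − 0)
571.824(62.4 − T) = 7325.4 + 86.108 T
35681.8 − 7325.4 = 657.932 T
T = 28356.4 / 657.932 = 43.10 °C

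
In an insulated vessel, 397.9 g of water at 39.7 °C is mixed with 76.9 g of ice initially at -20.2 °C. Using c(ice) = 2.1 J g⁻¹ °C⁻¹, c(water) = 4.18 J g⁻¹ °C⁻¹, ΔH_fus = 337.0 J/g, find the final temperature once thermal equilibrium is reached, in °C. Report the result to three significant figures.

Heat to bring ice to 0 °C and melt it: q₁ = 76.9×2.1×20.2 + 76.9×337.0 = 29177 J
Heat the water can supply cooling to 0 °C: 397.9×4.18×39.7 = 66029.9 J > q₁, so all ice melts.
Energy balance: 397.9×4.18×(39.7 − T) = 29177 + 76.9×4.18×(T − 0)
1663.222(39.7 − T) = 29177 + 321.442 T
66029.9 − 29177 = 1984.664 T
T = 36852.9 / 1984.664 = 18.57 °C

T_f = 18.6 °C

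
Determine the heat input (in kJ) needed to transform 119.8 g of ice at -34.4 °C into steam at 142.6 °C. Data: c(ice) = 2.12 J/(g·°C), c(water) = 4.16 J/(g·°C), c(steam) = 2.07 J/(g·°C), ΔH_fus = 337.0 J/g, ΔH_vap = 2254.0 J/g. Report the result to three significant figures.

q1 (heat ice -34.4→0.0 °C): 119.8 × 2.12 × 34.4 = 8737 J
q2 (melt at 0 °C): 119.8 × 337.0 = 40373 J
q3 (heat water 0.0→100.0 °C): 119.8 × 4.16 × 100.0 = 49837 J
q4 (vaporize at 100 °C): 119.8 × 2254.0 = 270029 J
q5 (heat steam 100.0→142.6 °C): 119.8 × 2.07 × 42.6 = 10564 J
Total: 8737 + 40373 + 49837 + 270029 + 10564 = 379540 J = 380 kJ

q = 380 kJ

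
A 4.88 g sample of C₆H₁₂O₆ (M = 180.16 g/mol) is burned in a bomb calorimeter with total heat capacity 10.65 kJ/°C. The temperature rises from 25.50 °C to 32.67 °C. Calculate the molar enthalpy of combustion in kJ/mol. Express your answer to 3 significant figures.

ΔT = 32.67 − 25.50 = 7.17 °C
q_cal = C_cal × ΔT = 10.65 × 7.17 = 76.3605 kJ
n = 4.88 / 180.16 = 0.02709 mol
q_rxn = −q_cal = -76.3605 kJ
ΔH = -76.3605 / 0.02709 = -2819 kJ/mol

ΔH = -2820 kJ/mol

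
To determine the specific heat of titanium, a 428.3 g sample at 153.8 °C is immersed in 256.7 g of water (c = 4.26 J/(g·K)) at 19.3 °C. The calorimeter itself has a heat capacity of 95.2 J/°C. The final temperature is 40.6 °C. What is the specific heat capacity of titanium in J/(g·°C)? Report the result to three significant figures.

q_gained = (256.7 × 4.26 + 95.2) × (40.6 − 19.3) = 25320 J
q_lost = 428.3 × c × (153.8 − 40.6) = 48483.56 c
Set equal: c = 25320 / 48483.56 = 0.522 J/(g·°C)

c = 0.522 J/(g·°C)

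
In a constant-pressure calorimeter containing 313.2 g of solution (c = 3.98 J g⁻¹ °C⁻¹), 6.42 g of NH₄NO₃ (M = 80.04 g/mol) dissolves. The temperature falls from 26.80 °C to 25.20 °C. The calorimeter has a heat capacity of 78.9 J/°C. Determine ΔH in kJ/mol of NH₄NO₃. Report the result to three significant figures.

|ΔT| = |25.20 − 26.80| = 1.60 °C
|q_surr| = (313.2 × 3.98 + 78.9) × 1.60 = 1325.436 × 1.60 = 2121 J
n(NH₄NO₃) = 6.42 / 80.04 = 0.08021 mol
Temperature fell, so q_rxn = +|q_surr| = 2.121 kJ
ΔH = q_rxn / n = 26.44 kJ/mol

ΔH = 26.4 kJ/mol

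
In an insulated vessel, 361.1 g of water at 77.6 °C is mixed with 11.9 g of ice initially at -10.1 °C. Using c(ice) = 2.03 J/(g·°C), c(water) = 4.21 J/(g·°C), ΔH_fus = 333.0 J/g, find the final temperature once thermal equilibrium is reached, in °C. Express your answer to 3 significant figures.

Heat to bring ice to 0 °C and melt it: q₁ = 11.9×2.03×10.1 + 11.9×333.0 = 4206.7 J
Heat the water can supply cooling to 0 °C: 361.1×4.21×77.6 = 117970 J > q₁, so all ice melts.
Energy balance: 361.1×4.21×(77.6 − T) = 4206.7 + 11.9×4.21×(T − 0)
1520.231(77.6 − T) = 4206.7 + 50.099 T
117970 − 4206.7 = 1570.330 T
T = 113763.3 / 1570.330 = 72.445 °C

T_f = 72.4 °C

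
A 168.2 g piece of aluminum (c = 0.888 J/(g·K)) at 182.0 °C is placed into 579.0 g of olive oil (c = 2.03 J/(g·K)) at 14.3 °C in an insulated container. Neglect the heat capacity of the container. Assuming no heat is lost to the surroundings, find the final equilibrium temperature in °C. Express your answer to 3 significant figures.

Heat lost by aluminum = heat gained by olive oil.
(168.2)(0.888)(182.0 − T) = (579.0)(2.03)(T − 14.3)
149.3616 (182.0 − T) = 1175.37 (T − 14.3)
27184 − 149.3616 T = 1175.37 T − 16808
43992 = 1324.7316 T
T = 33.21 °C

T_f = 33.2 °C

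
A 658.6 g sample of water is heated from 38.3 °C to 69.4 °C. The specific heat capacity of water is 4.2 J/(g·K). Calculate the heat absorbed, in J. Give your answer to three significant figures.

q = 86000 J

q = m c ΔT = 658.6 × 4.2 × (69.4 − 38.3)
q = 658.6 × 4.2 × 31.1 = 86030 J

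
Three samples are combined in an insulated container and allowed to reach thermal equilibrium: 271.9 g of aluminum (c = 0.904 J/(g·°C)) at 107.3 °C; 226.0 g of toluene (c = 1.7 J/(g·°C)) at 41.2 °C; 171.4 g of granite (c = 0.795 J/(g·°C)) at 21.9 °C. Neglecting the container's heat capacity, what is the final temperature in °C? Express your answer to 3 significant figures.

T_f = 59.0 °C

Σ mᵢcᵢ(T − Tᵢ) = 0  ⇒  T = Σ mᵢcᵢTᵢ / Σ mᵢcᵢ
Σ mᵢcᵢ = 271.9×0.904 + 226.0×1.7 + 171.4×0.795 = 766.2606
Σ mᵢcᵢTᵢ = 245.7976×107.3 + 384.2×41.2 + 136.263×21.9 = 45187
T = 45187 / 766.2606 = 58.97 °C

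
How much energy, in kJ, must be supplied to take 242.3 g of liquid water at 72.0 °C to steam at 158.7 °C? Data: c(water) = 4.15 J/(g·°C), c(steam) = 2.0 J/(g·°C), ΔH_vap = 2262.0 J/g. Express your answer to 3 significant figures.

q = 605 kJ

q1 (heat water 72.0→100.0 °C): 242.3 × 4.15 × 28.0 = 28155 J
q2 (vaporize at 100 °C): 242.3 × 2262.0 = 548083 J
q3 (heat steam 100.0→158.7 °C): 242.3 × 2.0 × 58.7 = 28446 J
Total: 28155 + 548083 + 28446 = 604684 J = 605 kJ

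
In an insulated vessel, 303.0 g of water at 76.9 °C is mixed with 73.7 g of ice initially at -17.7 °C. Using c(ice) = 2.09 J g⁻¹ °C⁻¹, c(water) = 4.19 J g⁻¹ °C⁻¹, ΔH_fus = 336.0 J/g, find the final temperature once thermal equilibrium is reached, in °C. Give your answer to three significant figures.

Heat to bring ice to 0 °C and melt it: q₁ = 73.7×2.09×17.7 + 73.7×336.0 = 27490 J
Heat the water can supply cooling to 0 °C: 303.0×4.19×76.9 = 97629.9 J > q₁, so all ice melts.
Energy balance: 303.0×4.19×(76.9 − T) = 27490 + 73.7×4.19×(T − 0)
1269.57(76.9 − T) = 27490 + 308.803 T
97629.9 − 27490 = 1578.373 T
T = 70139.9 / 1578.373 = 44.44 °C

T_f = 44.4 °C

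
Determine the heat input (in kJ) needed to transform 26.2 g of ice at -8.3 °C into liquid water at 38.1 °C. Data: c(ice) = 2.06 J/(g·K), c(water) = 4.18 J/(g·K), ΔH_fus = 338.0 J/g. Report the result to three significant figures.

q = 13.5 kJ

q1 (heat ice -8.3→0.0 °C): 26.2 × 2.06 × 8.3 = 448 J
q2 (melt at 0 °C): 26.2 × 338.0 = 8856 J
q3 (heat water 0.0→38.1 °C): 26.2 × 4.18 × 38.1 = 4173 J
Total: 448 + 8856 + 4173 = 13477 J = 13.5 kJ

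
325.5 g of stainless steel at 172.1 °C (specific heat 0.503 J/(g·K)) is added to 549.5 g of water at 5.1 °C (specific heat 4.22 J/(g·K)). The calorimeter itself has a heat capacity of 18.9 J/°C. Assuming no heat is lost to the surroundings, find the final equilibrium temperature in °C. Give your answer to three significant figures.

Heat lost by stainless steel = heat gained by water + calorimeter.
(325.5)(0.503)(172.1 − T) = [(549.5)(4.22) + 18.9](T − 5.1)
163.7265 (172.1 − T) = 2337.79 (T − 5.1)
28177 − 163.7265 T = 2337.79 T − 11923
40100 = 2501.5165 T
T = 16.03 °C

T_f = 16.0 °C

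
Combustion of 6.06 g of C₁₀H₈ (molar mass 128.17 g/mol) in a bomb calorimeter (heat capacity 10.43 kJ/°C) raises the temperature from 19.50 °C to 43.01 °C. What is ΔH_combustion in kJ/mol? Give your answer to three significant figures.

ΔH = -5190 kJ/mol

ΔT = 43.01 − 19.50 = 23.51 °C
q_cal = C_cal × ΔT = 10.43 × 23.51 = 245.2093 kJ
n = 6.06 / 128.17 = 0.04728 mol
q_rxn = −q_cal = -245.2093 kJ
ΔH = -245.2093 / 0.04728 = -5186 kJ/mol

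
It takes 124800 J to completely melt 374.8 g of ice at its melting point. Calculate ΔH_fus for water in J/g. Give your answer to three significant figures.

ΔH_fus = 333 J/g

ΔH_fus = q / m = 124800 / 374.8 = 333 J/g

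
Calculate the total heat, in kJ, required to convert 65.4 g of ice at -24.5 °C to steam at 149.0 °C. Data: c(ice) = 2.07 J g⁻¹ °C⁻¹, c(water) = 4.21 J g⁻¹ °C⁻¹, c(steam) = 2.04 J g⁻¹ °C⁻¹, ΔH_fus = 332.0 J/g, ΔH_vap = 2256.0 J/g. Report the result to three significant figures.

q = 207 kJ

q1 (heat ice -24.5→0.0 °C): 65.4 × 2.07 × 24.5 = 3317 J
q2 (melt at 0 °C): 65.4 × 332.0 = 21713 J
q3 (heat water 0.0→100.0 °C): 65.4 × 4.21 × 100.0 = 27533 J
q4 (vaporize at 100 °C): 65.4 × 2256.0 = 147542 J
q5 (heat steam 100.0→149.0 °C): 65.4 × 2.04 × 49.0 = 6537 J
Total: 3317 + 21713 + 27533 + 147542 + 6537 = 206642 J = 207 kJ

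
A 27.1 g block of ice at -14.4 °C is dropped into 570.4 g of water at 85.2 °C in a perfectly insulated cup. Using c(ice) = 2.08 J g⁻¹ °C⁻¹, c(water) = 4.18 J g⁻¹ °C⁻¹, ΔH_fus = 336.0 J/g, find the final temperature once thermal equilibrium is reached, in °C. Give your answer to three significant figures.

T_f = 77.4 °C

Heat to bring ice to 0 °C and melt it: q₁ = 27.1×2.08×14.4 + 27.1×336.0 = 9917.3 J
Heat the water can supply cooling to 0 °C: 570.4×4.18×85.2 = 203140 J > q₁, so all ice melts.
Energy balance: 570.4×4.18×(85.2 − T) = 9917.3 + 27.1×4.18×(T − 0)
2384.272(85.2 − T) = 9917.3 + 113.278 T
203140 − 9917.3 = 2497.550 T
T = 193222.7 / 2497.550 = 77.36 °C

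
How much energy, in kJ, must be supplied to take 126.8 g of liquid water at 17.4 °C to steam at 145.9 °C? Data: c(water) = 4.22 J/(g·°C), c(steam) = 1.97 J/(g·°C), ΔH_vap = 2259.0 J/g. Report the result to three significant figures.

q = 342 kJ

q1 (heat water 17.4→100.0 °C): 126.8 × 4.22 × 82.6 = 44199 J
q2 (vaporize at 100 °C): 126.8 × 2259.0 = 286441 J
q3 (heat steam 100.0→145.9 °C): 126.8 × 1.97 × 45.9 = 11466 J
Total: 44199 + 286441 + 11466 = 342106 J = 342 kJ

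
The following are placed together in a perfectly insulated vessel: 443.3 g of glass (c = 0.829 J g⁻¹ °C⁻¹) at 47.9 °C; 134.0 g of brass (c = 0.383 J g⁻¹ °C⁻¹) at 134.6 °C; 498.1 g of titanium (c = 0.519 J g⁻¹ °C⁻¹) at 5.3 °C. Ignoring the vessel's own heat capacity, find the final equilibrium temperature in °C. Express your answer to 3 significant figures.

Σ mᵢcᵢ(T − Tᵢ) = 0  ⇒  T = Σ mᵢcᵢTᵢ / Σ mᵢcᵢ
Σ mᵢcᵢ = 443.3×0.829 + 134.0×0.383 + 498.1×0.519 = 677.3316
Σ mᵢcᵢTᵢ = 367.4957×47.9 + 51.322×134.6 + 258.5139×5.3 = 25881
T = 25881 / 677.3316 = 38.21 °C

T_f = 38.2 °C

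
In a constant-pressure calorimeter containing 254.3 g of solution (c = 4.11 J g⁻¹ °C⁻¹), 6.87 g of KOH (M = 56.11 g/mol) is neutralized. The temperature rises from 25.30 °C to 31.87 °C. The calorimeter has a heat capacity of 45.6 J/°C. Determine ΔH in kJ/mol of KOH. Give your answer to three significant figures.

ΔH = -58.5 kJ/mol

|ΔT| = |31.87 − 25.30| = 6.57 °C
|q_surr| = (254.3 × 4.11 + 45.6) × 6.57 = 1090.773 × 6.57 = 7166 J
n(KOH) = 6.87 / 56.11 = 0.1224 mol
Temperature rose, so q_rxn = −|q_surr| = -7.166 kJ
ΔH = q_rxn / n = -58.546 kJ/mol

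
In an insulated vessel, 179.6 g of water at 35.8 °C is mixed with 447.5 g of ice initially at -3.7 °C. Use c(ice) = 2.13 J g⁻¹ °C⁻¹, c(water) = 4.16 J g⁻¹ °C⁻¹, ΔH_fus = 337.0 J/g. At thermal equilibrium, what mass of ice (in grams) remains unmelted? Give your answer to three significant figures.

m_ice remaining = 379 g

Heat to warm all ice to 0 °C: 447.5×2.13×3.7 = 3526.7 J
Heat released by water cooling to 0 °C: 179.6×4.16×35.8 = 26747 J
26747 J < 3526.7 + 447.5×337.0 = 154334.2 J, so not all ice melts; final T = 0 °C.
Heat left for melting: 26747 − 3526.7 = 23220.3 J
Mass melted = 23220.3 / 337.0 = 68.90 g
Ice remaining = 447.5 − 68.90 = 378.60 g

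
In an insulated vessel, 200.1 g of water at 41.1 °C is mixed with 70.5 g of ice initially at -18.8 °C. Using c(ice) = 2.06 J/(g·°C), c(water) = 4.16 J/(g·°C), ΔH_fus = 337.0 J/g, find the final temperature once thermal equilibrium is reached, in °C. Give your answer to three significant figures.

Heat to bring ice to 0 °C and melt it: q₁ = 70.5×2.06×18.8 + 70.5×337.0 = 26489 J
Heat the water can supply cooling to 0 °C: 200.1×4.16×41.1 = 34212.3 J > q₁, so all ice melts.
Energy balance: 200.1×4.16×(41.1 − T) = 26489 + 70.5×4.16×(T − 0)
832.416(41.1 − T) = 26489 + 293.28 T
34212.3 − 26489 = 1125.696 T
T = 7723.3 / 1125.696 = 6.861 °C

T_f = 6.86 °C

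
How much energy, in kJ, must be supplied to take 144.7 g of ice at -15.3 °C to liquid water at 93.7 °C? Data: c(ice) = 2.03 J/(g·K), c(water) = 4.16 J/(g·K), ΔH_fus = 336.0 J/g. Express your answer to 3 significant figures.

q = 110 kJ

q1 (heat ice -15.3→0.0 °C): 144.7 × 2.03 × 15.3 = 4494 J
q2 (melt at 0 °C): 144.7 × 336.0 = 48619 J
q3 (heat water 0.0→93.7 °C): 144.7 × 4.16 × 93.7 = 56403 J
Total: 4494 + 48619 + 56403 = 109516 J = 110 kJ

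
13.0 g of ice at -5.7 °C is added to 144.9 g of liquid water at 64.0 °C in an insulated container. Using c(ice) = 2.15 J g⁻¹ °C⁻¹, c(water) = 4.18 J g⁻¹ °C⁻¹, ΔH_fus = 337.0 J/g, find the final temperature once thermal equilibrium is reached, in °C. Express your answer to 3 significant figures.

T_f = 51.9 °C

Heat to bring ice to 0 °C and melt it: q₁ = 13.0×2.15×5.7 + 13.0×337.0 = 4540.3 J
Heat the water can supply cooling to 0 °C: 144.9×4.18×64.0 = 38763.6 J > q₁, so all ice melts.
Energy balance: 144.9×4.18×(64.0 − T) = 4540.3 + 13.0×4.18×(T − 0)
605.682(64.0 − T) = 4540.3 + 54.34 T
38763.6 − 4540.3 = 660.022 T
T = 34223.3 / 660.022 = 51.85 °C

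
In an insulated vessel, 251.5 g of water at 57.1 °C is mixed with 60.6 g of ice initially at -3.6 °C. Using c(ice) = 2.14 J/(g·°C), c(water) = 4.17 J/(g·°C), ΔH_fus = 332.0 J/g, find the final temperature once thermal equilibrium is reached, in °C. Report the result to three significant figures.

T_f = 30.2 °C

Heat to bring ice to 0 °C and melt it: q₁ = 60.6×2.14×3.6 + 60.6×332.0 = 20586 J
Heat the water can supply cooling to 0 °C: 251.5×4.17×57.1 = 59883.9 J > q₁, so all ice melts.
Energy balance: 251.5×4.17×(57.1 − T) = 20586 + 60.6×4.17×(T − 0)
1048.755(57.1 − T) = 20586 + 252.702 T
59883.9 − 20586 = 1301.457 T
T = 39297.9 / 1301.457 = 30.20 °C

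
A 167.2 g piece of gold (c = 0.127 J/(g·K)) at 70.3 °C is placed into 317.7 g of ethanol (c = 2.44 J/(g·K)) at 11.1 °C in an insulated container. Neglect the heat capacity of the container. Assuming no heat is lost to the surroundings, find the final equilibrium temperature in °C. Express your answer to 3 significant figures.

Heat lost by gold = heat gained by ethanol.
(167.2)(0.127)(70.3 − T) = (317.7)(2.44)(T − 11.1)
21.2344 (70.3 − T) = 775.188 (T − 11.1)
1492.8 − 21.2344 T = 775.188 T − 8604.6
10097.4 = 796.4224 T
T = 12.68 °C

T_f = 12.7 °C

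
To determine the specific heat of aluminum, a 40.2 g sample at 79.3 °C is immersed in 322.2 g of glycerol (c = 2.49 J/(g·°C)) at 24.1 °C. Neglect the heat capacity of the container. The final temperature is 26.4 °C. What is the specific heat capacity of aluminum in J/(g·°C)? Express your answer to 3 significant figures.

q_gained = (322.2 × 2.49) × (26.4 − 24.1) = 1845 J
q_lost = 40.2 × c × (79.3 − 26.4) = 2126.58 c
Set equal: c = 1845 / 2126.58 = 0.868 J/(g·°C)

c = 0.868 J/(g·°C)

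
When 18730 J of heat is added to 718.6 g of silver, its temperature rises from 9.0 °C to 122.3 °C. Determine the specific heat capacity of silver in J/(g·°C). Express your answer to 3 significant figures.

c = q / (m ΔT) = 18730 / (718.6 × 113.3)
c = 18730 / 81417.38 = 0.230 J/(g·°C)

c = 0.230 J/(g·°C)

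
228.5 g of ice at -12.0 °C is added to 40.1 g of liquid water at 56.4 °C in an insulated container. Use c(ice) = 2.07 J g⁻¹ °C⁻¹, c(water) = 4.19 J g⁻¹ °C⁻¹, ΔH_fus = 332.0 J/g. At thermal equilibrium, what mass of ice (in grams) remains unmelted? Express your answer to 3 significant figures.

Heat to warm all ice to 0 °C: 228.5×2.07×12.0 = 5675.9 J
Heat released by water cooling to 0 °C: 40.1×4.19×56.4 = 9476.3 J
9476.3 J < 5675.9 + 228.5×332.0 = 81537.9 J, so not all ice melts; final T = 0 °C.
Heat left for melting: 9476.3 − 5675.9 = 3800.4 J
Mass melted = 3800.4 / 332.0 = 11.45 g
Ice remaining = 228.5 − 11.45 = 217.05 g

m_ice remaining = 217 g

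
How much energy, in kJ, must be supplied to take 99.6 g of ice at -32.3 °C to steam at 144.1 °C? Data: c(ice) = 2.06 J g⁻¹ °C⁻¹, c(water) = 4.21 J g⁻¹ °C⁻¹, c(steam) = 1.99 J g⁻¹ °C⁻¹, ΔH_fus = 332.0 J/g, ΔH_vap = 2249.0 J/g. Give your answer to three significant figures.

q1 (heat ice -32.3→0.0 °C): 99.6 × 2.06 × 32.3 = 6627 J
q2 (melt at 0 °C): 99.6 × 332.0 = 33067 J
q3 (heat water 0.0→100.0 °C): 99.6 × 4.21 × 100.0 = 41932 J
q4 (vaporize at 100 °C): 99.6 × 2249.0 = 224000 J
q5 (heat steam 100.0→144.1 °C): 99.6 × 1.99 × 44.1 = 8741 J
Total: 6627 + 33067 + 41932 + 224000 + 8741 = 314367 J = 314 kJ

q = 314 kJ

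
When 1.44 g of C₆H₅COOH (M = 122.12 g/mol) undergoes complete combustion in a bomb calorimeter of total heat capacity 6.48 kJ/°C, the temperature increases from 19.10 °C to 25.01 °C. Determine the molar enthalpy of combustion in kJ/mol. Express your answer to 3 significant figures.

ΔT = 25.01 − 19.10 = 5.91 °C
q_cal = C_cal × ΔT = 6.48 × 5.91 = 38.2968 kJ
n = 1.44 / 122.12 = 0.01179 mol
q_rxn = −q_cal = -38.2968 kJ
ΔH = -38.2968 / 0.01179 = -3248 kJ/mol

ΔH = -3250 kJ/mol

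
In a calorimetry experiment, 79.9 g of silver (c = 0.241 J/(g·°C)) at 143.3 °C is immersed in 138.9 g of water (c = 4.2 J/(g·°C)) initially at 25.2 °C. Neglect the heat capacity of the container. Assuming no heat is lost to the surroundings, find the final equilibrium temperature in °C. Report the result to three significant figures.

T_f = 29.0 °C

Heat lost by silver = heat gained by water.
(79.9)(0.241)(143.3 − T) = (138.9)(4.2)(T − 25.2)
19.2559 (143.3 − T) = 583.38 (T − 25.2)
2759.4 − 19.2559 T = 583.38 T − 14701
17460.4 = 602.6359 T
T = 28.97 °C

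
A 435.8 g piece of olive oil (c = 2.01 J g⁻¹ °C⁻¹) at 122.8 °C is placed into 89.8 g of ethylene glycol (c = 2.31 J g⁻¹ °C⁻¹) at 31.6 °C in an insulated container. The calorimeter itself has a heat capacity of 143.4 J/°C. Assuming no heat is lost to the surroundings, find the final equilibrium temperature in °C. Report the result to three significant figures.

Heat lost by olive oil = heat gained by ethylene glycol + calorimeter.
(435.8)(2.01)(122.8 − T) = [(89.8)(2.31) + 143.4](T − 31.6)
875.958 (122.8 − T) = 350.838 (T − 31.6)
107570 − 875.958 T = 350.838 T − 11086
118656 = 1226.796 T
T = 96.72 °C

T_f = 96.7 °C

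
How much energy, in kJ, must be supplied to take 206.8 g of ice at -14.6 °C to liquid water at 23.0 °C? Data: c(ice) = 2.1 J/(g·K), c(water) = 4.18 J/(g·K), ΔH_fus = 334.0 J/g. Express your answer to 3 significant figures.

q = 95.3 kJ

q1 (heat ice -14.6→0.0 °C): 206.8 × 2.1 × 14.6 = 6340 J
q2 (melt at 0 °C): 206.8 × 334.0 = 69071 J
q3 (heat water 0.0→23.0 °C): 206.8 × 4.18 × 23.0 = 19882 J
Total: 6340 + 69071 + 19882 = 95293 J = 95.3 kJ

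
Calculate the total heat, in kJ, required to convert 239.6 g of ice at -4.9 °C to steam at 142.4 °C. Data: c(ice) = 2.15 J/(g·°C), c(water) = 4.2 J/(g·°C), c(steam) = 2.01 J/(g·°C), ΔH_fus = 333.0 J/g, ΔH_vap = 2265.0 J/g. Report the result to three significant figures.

q1 (heat ice -4.9→0.0 °C): 239.6 × 2.15 × 4.9 = 2524 J
q2 (melt at 0 °C): 239.6 × 333.0 = 79787 J
q3 (heat water 0.0→100.0 °C): 239.6 × 4.2 × 100.0 = 100632 J
q4 (vaporize at 100 °C): 239.6 × 2265.0 = 542694 J
q5 (heat steam 100.0→142.4 °C): 239.6 × 2.01 × 42.4 = 20420 J
Total: 2524 + 79787 + 100632 + 542694 + 20420 = 746057 J = 746 kJ

q = 746 kJ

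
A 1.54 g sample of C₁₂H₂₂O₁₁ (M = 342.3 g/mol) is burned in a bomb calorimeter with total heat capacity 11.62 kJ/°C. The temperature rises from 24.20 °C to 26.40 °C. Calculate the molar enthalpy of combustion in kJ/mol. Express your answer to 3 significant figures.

ΔT = 26.40 − 24.20 = 2.20 °C
q_cal = C_cal × ΔT = 11.62 × 2.20 = 25.564 kJ
n = 1.54 / 342.3 = 0.004499 mol
q_rxn = −q_cal = -25.564 kJ
ΔH = -25.564 / 0.004499 = -5682 kJ/mol

ΔH = -5680 kJ/mol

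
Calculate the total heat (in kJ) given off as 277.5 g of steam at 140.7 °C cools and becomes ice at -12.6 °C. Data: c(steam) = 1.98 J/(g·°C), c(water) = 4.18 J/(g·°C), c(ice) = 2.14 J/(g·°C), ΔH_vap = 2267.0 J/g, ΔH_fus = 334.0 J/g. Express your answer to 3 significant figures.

q = 868 kJ

q1 (cool steam 140.7→100 °C): 277.5 × 1.98 × 40.7 = 22363 J
q2 (condense at 100 °C): 277.5 × 2267.0 = 629093 J
q3 (cool water 100→0 °C): 277.5 × 4.18 × 100.0 = 115995 J
q4 (freeze at 0 °C): 277.5 × 334.0 = 92685 J
q5 (cool ice 0→-12.6 °C): 277.5 × 2.14 × 12.6 = 7483 J
Total: 22363 + 629093 + 115995 + 92685 + 7483 = 867619 J = 868 kJ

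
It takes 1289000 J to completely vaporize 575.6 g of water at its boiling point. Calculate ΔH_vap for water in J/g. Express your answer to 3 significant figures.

ΔH_vap = 2240 J/g

ΔH_vap = q / m = 1289000 / 575.6 = 2240 J/g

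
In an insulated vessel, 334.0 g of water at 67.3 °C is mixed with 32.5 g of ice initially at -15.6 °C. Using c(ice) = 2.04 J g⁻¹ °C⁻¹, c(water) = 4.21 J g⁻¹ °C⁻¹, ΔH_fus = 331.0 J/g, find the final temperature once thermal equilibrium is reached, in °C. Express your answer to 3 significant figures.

T_f = 53.7 °C

Heat to bring ice to 0 °C and melt it: q₁ = 32.5×2.04×15.6 + 32.5×331.0 = 11792 J
Heat the water can supply cooling to 0 °C: 334.0×4.21×67.3 = 94633.2 J > q₁, so all ice melts.
Energy balance: 334.0×4.21×(67.3 − T) = 11792 + 32.5×4.21×(T − 0)
1406.14(67.3 − T) = 11792 + 136.825 T
94633.2 − 11792 = 1542.965 T
T = 82841.2 / 1542.965 = 53.69 °C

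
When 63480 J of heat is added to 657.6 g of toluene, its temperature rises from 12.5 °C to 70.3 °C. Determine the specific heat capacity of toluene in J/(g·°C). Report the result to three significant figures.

c = q / (m ΔT) = 63480 / (657.6 × 57.8)
c = 63480 / 38009.28 = 1.67 J/(g·°C)

c = 1.67 J/(g·°C)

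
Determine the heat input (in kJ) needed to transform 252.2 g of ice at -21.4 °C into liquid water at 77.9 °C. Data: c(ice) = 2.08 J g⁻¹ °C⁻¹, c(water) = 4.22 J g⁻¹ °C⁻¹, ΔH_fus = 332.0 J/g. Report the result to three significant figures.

q = 178 kJ

q1 (heat ice -21.4→0.0 °C): 252.2 × 2.08 × 21.4 = 11226 J
q2 (melt at 0 °C): 252.2 × 332.0 = 83730 J
q3 (heat water 0.0→77.9 °C): 252.2 × 4.22 × 77.9 = 82908 J
Total: 11226 + 83730 + 82908 = 177864 J = 178 kJ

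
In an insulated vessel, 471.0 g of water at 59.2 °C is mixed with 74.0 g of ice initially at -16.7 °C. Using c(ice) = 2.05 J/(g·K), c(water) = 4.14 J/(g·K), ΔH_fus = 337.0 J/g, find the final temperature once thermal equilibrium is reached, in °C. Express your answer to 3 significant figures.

Heat to bring ice to 0 °C and melt it: q₁ = 74.0×2.05×16.7 + 74.0×337.0 = 27471 J
Heat the water can supply cooling to 0 °C: 471.0×4.14×59.2 = 115436 J > q₁, so all ice melts.
Energy balance: 471.0×4.14×(59.2 − T) = 27471 + 74.0×4.14×(T − 0)
1949.94(59.2 − T) = 27471 + 306.36 T
115436 − 27471 = 2256.30 T
T = 87965 / 2256.30 = 38.99 °C

T_f = 39.0 °C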